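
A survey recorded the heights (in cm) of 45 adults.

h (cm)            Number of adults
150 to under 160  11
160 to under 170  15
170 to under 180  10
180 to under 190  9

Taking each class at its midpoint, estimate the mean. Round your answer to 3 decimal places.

168.778

Midpoints: 155, 165, 175, 185
Σfm = 11×155 + 15×165 + 10×175 + 9×185 = 7595
n = Σf = 45
Mean = 7595 / 45 = 168.7778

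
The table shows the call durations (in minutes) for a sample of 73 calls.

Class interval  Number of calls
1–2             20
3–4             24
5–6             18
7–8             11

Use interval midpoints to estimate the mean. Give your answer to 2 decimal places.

4.05

Midpoints: 1.5, 3.5, 5.5, 7.5
Σfm = 20×1.5 + 24×3.5 + 18×5.5 + 11×7.5 = 295.5
n = Σf = 73
Mean = 295.5 / 73 = 4.0479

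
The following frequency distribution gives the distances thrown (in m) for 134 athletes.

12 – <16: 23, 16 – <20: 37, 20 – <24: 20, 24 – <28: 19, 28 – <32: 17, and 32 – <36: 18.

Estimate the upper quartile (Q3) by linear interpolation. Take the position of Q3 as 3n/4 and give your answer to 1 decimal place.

Cumulative frequencies: 23, 60, 80, 99, 116, 134
n = 134; position = 3n/4 = 100.5.
This falls in the class 28 – <32: L = 28, F = 99, f = 17, h = 4.
Upper quartile ≈ 28 + ((100.5 − 99) / 17) × 4 = 28.3529

28.4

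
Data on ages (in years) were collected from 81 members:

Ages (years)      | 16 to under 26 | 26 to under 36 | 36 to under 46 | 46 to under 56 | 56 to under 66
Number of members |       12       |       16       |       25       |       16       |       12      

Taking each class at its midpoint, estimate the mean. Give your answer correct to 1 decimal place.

Midpoints: 21, 31, 41, 51, 61
Σfm = 12×21 + 16×31 + 25×41 + 16×51 + 12×61 = 3321
n = Σf = 81
Mean = 3321 / 81 = 41.0000

41.0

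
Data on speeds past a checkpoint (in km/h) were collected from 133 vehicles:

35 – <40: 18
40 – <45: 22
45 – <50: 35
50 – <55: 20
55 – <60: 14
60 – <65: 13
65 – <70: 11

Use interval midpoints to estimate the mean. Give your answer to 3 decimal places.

Midpoints: 37.5, 42.5, 47.5, 52.5, 57.5, 62.5, 67.5
Σfm = 18×37.5 + 22×42.5 + 35×47.5 + 20×52.5 + 14×57.5 + 13×62.5 + 11×67.5 = 6682.5
n = Σf = 133
Mean = 6682.5 / 133 = 50.2444

50.244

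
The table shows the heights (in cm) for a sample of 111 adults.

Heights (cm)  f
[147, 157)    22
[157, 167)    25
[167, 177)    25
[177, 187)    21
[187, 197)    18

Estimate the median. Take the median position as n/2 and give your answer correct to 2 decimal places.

170.40

Cumulative frequencies: 22, 47, 72, 93, 111
n = 111; position = n/2 = 55.5.
This falls in the class [167, 177): L = 167, F = 47, f = 25, h = 10.
Median ≈ 167 + ((55.5 − 47) / 25) × 10 = 170.4000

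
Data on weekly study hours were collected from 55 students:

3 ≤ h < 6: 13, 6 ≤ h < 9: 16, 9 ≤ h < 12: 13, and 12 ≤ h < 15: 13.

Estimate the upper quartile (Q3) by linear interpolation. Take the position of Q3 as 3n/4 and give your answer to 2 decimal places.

11.83

Cumulative frequencies: 13, 29, 42, 55
n = 55; position = 3n/4 = 41.25.
This falls in the class 9 ≤ h < 12: L = 9, F = 29, f = 13, h = 3.
Upper quartile ≈ 9 + ((41.25 − 29) / 13) × 3 = 11.8269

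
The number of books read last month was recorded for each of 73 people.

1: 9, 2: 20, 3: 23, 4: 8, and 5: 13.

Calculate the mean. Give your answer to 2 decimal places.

2.95

Values: 1, 2, 3, 4, 5
Σfx = 9×1 + 20×2 + 23×3 + 8×4 + 13×5 = 215
n = Σf = 73
Mean = 215 / 73 = 2.9452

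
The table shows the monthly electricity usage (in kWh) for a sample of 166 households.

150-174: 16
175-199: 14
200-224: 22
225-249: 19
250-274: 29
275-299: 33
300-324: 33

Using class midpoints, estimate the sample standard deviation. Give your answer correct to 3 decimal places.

48.636

Midpoints: 162, 187, 212, 237, 262, 287, 312
n = 166, Σfm = 41742, mean = 251.4578
Σfm² = 10886654
Σf(m − x̄)² = Σfm² − (Σfm)²/n = 10886654 − 41742²/166 = 390301.2048
Sample variance = 390301.2048 / 165 = 2365.4618
Standard deviation = √2365.4618 = 48.6360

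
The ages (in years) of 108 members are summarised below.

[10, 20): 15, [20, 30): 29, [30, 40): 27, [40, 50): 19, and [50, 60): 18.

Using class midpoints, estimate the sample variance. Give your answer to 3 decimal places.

Midpoints: 15, 25, 35, 45, 55
n = 108, Σfm = 3740, mean = 34.6296
Σfm² = 147500
Σf(m − x̄)² = Σfm² − (Σfm)²/n = 147500 − 3740²/108 = 17985.1852
Sample variance = 17985.1852 / 107 = 168.0858

168.086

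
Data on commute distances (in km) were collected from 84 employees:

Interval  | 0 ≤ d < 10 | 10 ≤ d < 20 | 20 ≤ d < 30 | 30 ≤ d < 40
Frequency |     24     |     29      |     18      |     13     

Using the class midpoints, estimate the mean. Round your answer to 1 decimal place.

Midpoints: 5, 15, 25, 35
Σfm = 24×5 + 29×15 + 18×25 + 13×35 = 1460
n = Σf = 84
Mean = 1460 / 84 = 17.3810

17.4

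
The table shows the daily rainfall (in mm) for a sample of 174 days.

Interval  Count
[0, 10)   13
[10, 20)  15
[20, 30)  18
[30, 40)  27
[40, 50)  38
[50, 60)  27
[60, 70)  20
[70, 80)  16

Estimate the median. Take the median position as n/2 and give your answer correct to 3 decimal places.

43.684

Cumulative frequencies: 13, 28, 46, 73, 111, 138, 158, 174
n = 174; position = n/2 = 87.
This falls in the class [40, 50): L = 40, F = 73, f = 38, h = 10.
Median ≈ 40 + ((87 − 73) / 38) × 10 = 43.6842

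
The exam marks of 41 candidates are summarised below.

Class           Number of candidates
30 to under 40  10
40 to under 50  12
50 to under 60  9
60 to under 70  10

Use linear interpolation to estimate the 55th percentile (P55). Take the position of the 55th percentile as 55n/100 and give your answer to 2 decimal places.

50.61

Cumulative frequencies: 10, 22, 31, 41
n = 41; position = 55n/100 = 22.55.
This falls in the class 50 to under 60: L = 50, F = 22, f = 9, h = 10.
55th percentile ≈ 50 + ((22.55 − 22) / 9) × 10 = 50.6111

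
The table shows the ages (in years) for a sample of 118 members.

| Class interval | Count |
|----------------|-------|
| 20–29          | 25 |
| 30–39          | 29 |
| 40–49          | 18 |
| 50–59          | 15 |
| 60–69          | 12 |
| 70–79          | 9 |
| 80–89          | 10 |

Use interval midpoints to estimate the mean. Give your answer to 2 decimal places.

Midpoints: 24.5, 34.5, 44.5, 54.5, 64.5, 74.5, 84.5
Σfm = 25×24.5 + 29×34.5 + 18×44.5 + 15×54.5 + 12×64.5 + 9×74.5 + 10×84.5 = 5521
n = Σf = 118
Mean = 5521 / 118 = 46.7881

46.79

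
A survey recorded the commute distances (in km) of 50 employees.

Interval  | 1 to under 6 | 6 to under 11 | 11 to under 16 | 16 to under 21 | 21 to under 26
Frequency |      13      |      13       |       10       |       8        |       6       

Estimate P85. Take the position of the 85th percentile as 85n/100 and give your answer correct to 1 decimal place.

Cumulative frequencies: 13, 26, 36, 44, 50
n = 50; position = 85n/100 = 42.5.
This falls in the class 16 to under 21: L = 16, F = 36, f = 8, h = 5.
85th percentile ≈ 16 + ((42.5 − 36) / 8) × 5 = 20.0625

20.1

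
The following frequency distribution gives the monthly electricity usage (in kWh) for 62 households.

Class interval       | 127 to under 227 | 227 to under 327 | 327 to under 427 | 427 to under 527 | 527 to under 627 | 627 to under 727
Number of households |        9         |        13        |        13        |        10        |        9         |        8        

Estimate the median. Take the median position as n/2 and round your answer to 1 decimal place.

Cumulative frequencies: 9, 22, 35, 45, 54, 62
n = 62; position = n/2 = 31.
This falls in the class 327 to under 427: L = 327, F = 22, f = 13, h = 100.
Median ≈ 327 + ((31 − 22) / 13) × 100 = 396.2308

396.2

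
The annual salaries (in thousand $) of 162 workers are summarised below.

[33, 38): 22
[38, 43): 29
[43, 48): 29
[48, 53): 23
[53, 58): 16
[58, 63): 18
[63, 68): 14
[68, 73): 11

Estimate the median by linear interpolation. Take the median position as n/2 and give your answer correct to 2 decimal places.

Cumulative frequencies: 22, 51, 80, 103, 119, 137, 151, 162
n = 162; position = n/2 = 81.
This falls in the class [48, 53): L = 48, F = 80, f = 23, h = 5.
Median ≈ 48 + ((81 − 80) / 23) × 5 = 48.2174

48.22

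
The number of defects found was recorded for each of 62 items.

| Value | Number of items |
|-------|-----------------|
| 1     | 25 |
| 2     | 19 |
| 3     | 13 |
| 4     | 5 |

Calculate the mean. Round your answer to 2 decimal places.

Values: 1, 2, 3, 4
Σfx = 25×1 + 19×2 + 13×3 + 5×4 = 122
n = Σf = 62
Mean = 122 / 62 = 1.9677

1.97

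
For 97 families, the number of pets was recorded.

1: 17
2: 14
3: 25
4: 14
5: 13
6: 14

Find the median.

3

Cumulative frequencies: 17, 31, 56, 70, 83, 97
n = 97, so the median is the value in position (n+1)/2 = 49.
Position 49 falls at value 3.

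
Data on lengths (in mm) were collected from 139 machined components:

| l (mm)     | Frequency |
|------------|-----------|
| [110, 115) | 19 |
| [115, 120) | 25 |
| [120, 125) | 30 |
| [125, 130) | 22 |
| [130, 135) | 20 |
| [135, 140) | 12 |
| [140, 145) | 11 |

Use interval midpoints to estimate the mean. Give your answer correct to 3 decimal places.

125.342

Midpoints: 112.5, 117.5, 122.5, 127.5, 132.5, 137.5, 142.5
Σfm = 19×112.5 + 25×117.5 + 30×122.5 + 22×127.5 + 20×132.5 + 12×137.5 + 11×142.5 = 17422.5
n = Σf = 139
Mean = 17422.5 / 139 = 125.3417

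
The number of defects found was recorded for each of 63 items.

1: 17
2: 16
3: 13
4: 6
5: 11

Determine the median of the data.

Cumulative frequencies: 17, 33, 46, 52, 63
n = 63, so the median is the value in position (n+1)/2 = 32.
Position 32 falls at value 2.

2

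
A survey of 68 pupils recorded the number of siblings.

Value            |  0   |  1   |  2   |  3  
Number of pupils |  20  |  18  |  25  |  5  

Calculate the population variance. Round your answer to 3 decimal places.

0.907

Values: 0, 1, 2, 3
n = 68, Σfx = 83, mean = 1.2206
Σfx² = 163
Σf(x − x̄)² = Σfx² − (Σfx)²/n = 163 − 83²/68 = 61.6912
Population variance = 61.6912 / 68 = 0.9072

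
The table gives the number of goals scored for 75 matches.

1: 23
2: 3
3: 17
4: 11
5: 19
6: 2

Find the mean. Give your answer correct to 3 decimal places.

3.080

Values: 1, 2, 3, 4, 5, 6
Σfx = 23×1 + 3×2 + 17×3 + 11×4 + 19×5 + 2×6 = 231
n = Σf = 75
Mean = 231 / 75 = 3.0800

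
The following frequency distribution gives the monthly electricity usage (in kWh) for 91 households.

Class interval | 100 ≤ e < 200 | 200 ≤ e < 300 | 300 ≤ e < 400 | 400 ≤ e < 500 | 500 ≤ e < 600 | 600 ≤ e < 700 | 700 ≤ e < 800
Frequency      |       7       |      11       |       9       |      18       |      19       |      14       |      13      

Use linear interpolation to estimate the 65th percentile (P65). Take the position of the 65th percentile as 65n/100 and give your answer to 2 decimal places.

574.47

Cumulative frequencies: 7, 18, 27, 45, 64, 78, 91
n = 91; position = 65n/100 = 59.15.
This falls in the class 500 ≤ e < 600: L = 500, F = 45, f = 19, h = 100.
65th percentile ≈ 500 + ((59.15 − 45) / 19) × 100 = 574.4737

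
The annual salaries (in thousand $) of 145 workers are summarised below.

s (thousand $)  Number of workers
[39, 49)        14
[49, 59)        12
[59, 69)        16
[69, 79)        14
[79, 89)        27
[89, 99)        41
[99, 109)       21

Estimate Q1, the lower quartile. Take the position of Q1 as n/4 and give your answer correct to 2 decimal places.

65.41

Cumulative frequencies: 14, 26, 42, 56, 83, 124, 145
n = 145; position = n/4 = 36.25.
This falls in the class [59, 69): L = 59, F = 26, f = 16, h = 10.
Lower quartile ≈ 59 + ((36.25 − 26) / 16) × 10 = 65.4062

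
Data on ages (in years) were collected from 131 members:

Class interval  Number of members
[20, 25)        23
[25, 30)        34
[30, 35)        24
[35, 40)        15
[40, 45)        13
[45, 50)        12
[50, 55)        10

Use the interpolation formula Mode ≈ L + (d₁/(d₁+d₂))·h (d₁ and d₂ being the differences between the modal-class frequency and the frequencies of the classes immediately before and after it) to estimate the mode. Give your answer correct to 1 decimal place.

Modal class: [25, 30) (highest frequency 34).
d₁ = 34 − 23 = 11, d₂ = 34 − 24 = 10
Mode ≈ 25 + (11/(11+10)) × 5 = 25 + 2.6190 = 27.6190

27.6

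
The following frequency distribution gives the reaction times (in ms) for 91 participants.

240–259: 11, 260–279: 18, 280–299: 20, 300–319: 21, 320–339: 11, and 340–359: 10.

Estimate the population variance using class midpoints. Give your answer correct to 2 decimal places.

Midpoints: 249.5, 269.5, 289.5, 309.5, 329.5, 349.5
n = 91, Σfm = 27004.5, mean = 296.7527
Σfm² = 8095672.75
Σf(m − x̄)² = Σfm² − (Σfm)²/n = 8095672.75 − 27004.5²/91 = 82013.1868
Population variance = 82013.1868 / 91 = 901.2438

901.24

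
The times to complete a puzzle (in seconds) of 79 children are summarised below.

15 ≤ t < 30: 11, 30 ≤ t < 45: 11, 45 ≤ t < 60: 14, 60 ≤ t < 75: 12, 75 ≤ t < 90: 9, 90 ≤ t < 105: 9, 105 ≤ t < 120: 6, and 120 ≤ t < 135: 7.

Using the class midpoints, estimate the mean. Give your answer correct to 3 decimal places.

Midpoints: 22.5, 37.5, 52.5, 67.5, 82.5, 97.5, 112.5, 127.5
Σfm = 11×22.5 + 11×37.5 + 14×52.5 + 12×67.5 + 9×82.5 + 9×97.5 + 6×112.5 + 7×127.5 = 5392.5
n = Σf = 79
Mean = 5392.5 / 79 = 68.2595

68.259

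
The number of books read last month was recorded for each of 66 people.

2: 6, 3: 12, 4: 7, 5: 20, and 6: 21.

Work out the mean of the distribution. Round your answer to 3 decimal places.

Values: 2, 3, 4, 5, 6
Σfx = 6×2 + 12×3 + 7×4 + 20×5 + 21×6 = 302
n = Σf = 66
Mean = 302 / 66 = 4.5758

4.576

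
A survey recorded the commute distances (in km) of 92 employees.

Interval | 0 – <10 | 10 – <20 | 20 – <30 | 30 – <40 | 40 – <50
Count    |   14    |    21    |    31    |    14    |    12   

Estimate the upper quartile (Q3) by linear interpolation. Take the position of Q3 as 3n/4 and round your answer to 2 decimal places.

32.14

Cumulative frequencies: 14, 35, 66, 80, 92
n = 92; position = 3n/4 = 69.
This falls in the class 30 – <40: L = 30, F = 66, f = 14, h = 10.
Upper quartile ≈ 30 + ((69 − 66) / 14) × 10 = 32.1429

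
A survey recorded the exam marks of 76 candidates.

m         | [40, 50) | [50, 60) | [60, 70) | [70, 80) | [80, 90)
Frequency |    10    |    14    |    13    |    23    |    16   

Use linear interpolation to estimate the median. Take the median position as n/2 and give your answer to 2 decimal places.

70.43

Cumulative frequencies: 10, 24, 37, 60, 76
n = 76; position = n/2 = 38.
This falls in the class [70, 80): L = 70, F = 37, f = 23, h = 10.
Median ≈ 70 + ((38 − 37) / 23) × 10 = 70.4348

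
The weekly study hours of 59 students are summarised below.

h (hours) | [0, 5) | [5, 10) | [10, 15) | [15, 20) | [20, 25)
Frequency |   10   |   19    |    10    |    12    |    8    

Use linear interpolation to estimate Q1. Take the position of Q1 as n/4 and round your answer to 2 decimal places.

6.25

Cumulative frequencies: 10, 29, 39, 51, 59
n = 59; position = n/4 = 14.75.
This falls in the class [5, 10): L = 5, F = 10, f = 19, h = 5.
Lower quartile ≈ 5 + ((14.75 − 10) / 19) × 5 = 6.2500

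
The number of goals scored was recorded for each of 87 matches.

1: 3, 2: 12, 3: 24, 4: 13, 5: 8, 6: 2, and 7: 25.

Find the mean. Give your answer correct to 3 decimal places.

Values: 1, 2, 3, 4, 5, 6, 7
Σfx = 3×1 + 12×2 + 24×3 + 13×4 + 8×5 + 2×6 + 25×7 = 378
n = Σf = 87
Mean = 378 / 87 = 4.3448

4.345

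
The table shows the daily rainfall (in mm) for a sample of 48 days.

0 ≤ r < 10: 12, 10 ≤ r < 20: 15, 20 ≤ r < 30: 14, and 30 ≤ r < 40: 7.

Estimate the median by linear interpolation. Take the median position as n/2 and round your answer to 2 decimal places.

18.00

Cumulative frequencies: 12, 27, 41, 48
n = 48; position = n/2 = 24.
This falls in the class 10 ≤ r < 20: L = 10, F = 12, f = 15, h = 10.
Median ≈ 10 + ((24 − 12) / 15) × 10 = 18.0000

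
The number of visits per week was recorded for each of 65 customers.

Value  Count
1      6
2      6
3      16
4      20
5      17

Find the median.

4

Cumulative frequencies: 6, 12, 28, 48, 65
n = 65, so the median is the value in position (n+1)/2 = 33.
Position 33 falls at value 4.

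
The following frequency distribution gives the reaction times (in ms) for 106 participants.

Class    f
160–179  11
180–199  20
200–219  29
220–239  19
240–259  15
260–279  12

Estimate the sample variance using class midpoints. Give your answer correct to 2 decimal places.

Midpoints: 169.5, 189.5, 209.5, 229.5, 249.5, 269.5
n = 106, Σfm = 23067, mean = 217.6132
Σfm² = 5113106.5
Σf(m − x̄)² = Σfm² − (Σfm)²/n = 5113106.5 − 23067²/106 = 93422.6415
Sample variance = 93422.6415 / 105 = 889.7394

889.74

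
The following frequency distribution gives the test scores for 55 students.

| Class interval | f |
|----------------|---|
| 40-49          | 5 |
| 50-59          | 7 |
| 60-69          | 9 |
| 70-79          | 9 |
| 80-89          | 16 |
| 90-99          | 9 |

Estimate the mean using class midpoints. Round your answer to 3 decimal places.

Midpoints: 44.5, 54.5, 64.5, 74.5, 84.5, 94.5
Σfm = 5×44.5 + 7×54.5 + 9×64.5 + 9×74.5 + 16×84.5 + 9×94.5 = 4057.5
n = Σf = 55
Mean = 4057.5 / 55 = 73.7727

73.773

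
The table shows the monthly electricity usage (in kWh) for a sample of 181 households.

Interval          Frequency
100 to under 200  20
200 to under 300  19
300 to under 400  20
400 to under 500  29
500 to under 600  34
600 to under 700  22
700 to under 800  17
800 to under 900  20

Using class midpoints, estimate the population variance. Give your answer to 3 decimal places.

Midpoints: 150, 250, 350, 450, 550, 650, 750, 850
n = 181, Σfm = 90550, mean = 500.2762
Σfm² = 53552500
Σf(m − x̄)² = Σfm² − (Σfm)²/n = 53552500 − 90550²/181 = 8252486.1878
Population variance = 8252486.1878 / 181 = 45593.8463

45593.846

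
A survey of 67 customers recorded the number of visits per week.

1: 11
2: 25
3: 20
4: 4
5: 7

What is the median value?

Cumulative frequencies: 11, 36, 56, 60, 67
n = 67, so the median is the value in position (n+1)/2 = 34.
Position 34 falls at value 2.

2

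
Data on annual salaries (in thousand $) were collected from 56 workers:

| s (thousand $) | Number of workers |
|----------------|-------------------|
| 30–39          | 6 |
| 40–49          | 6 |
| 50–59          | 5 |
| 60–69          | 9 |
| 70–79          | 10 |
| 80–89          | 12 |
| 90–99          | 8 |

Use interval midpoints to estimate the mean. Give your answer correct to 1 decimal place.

Midpoints: 34.5, 44.5, 54.5, 64.5, 74.5, 84.5, 94.5
Σfm = 6×34.5 + 6×44.5 + 5×54.5 + 9×64.5 + 10×74.5 + 12×84.5 + 8×94.5 = 3842
n = Σf = 56
Mean = 3842 / 56 = 68.6071

68.6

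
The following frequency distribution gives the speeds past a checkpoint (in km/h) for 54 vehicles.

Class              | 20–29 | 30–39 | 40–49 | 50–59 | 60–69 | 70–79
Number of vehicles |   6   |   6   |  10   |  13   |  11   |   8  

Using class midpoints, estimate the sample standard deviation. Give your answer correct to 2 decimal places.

15.53

Midpoints: 24.5, 34.5, 44.5, 54.5, 64.5, 74.5
n = 54, Σfm = 2813, mean = 52.0926
Σfm² = 159323.5
Σf(m − x̄)² = Σfm² − (Σfm)²/n = 159323.5 − 2813²/54 = 12787.0370
Sample variance = 12787.0370 / 53 = 241.2648
Standard deviation = √241.2648 = 15.5327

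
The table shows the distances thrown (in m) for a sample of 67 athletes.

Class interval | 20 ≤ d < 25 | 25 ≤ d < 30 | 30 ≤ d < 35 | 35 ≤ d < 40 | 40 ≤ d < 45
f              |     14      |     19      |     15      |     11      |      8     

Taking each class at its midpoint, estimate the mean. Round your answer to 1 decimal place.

31.0

Midpoints: 22.5, 27.5, 32.5, 37.5, 42.5
Σfm = 14×22.5 + 19×27.5 + 15×32.5 + 11×37.5 + 8×42.5 = 2077.5
n = Σf = 67
Mean = 2077.5 / 67 = 31.0075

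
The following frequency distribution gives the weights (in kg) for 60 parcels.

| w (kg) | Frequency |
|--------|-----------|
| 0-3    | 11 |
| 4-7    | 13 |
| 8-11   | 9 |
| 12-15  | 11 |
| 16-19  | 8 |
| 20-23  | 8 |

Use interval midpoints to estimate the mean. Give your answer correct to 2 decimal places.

Midpoints: 1.5, 5.5, 9.5, 13.5, 17.5, 21.5
Σfm = 11×1.5 + 13×5.5 + 9×9.5 + 11×13.5 + 8×17.5 + 8×21.5 = 634
n = Σf = 60
Mean = 634 / 60 = 10.5667

10.57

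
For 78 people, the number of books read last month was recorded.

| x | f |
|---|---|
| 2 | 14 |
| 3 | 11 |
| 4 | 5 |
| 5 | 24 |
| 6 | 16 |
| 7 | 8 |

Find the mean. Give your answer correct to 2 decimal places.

Values: 2, 3, 4, 5, 6, 7
Σfx = 14×2 + 11×3 + 5×4 + 24×5 + 16×6 + 8×7 = 353
n = Σf = 78
Mean = 353 / 78 = 4.5256

4.53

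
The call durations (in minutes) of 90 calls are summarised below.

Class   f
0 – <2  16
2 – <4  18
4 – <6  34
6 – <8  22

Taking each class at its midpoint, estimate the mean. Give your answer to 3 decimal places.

4.378

Midpoints: 1, 3, 5, 7
Σfm = 16×1 + 18×3 + 34×5 + 22×7 = 394
n = Σf = 90
Mean = 394 / 90 = 4.3778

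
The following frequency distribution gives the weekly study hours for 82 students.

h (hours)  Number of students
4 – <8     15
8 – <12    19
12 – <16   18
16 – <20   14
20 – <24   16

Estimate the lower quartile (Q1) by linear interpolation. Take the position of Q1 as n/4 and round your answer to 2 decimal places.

Cumulative frequencies: 15, 34, 52, 66, 82
n = 82; position = n/4 = 20.5.
This falls in the class 8 – <12: L = 8, F = 15, f = 19, h = 4.
Lower quartile ≈ 8 + ((20.5 − 15) / 19) × 4 = 9.1579

9.16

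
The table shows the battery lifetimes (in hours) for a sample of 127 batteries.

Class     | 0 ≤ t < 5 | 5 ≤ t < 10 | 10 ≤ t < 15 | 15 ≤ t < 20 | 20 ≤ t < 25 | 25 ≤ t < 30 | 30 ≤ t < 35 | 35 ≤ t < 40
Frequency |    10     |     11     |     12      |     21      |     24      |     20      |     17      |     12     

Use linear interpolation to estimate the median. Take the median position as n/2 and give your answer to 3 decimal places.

21.979

Cumulative frequencies: 10, 21, 33, 54, 78, 98, 115, 127
n = 127; position = n/2 = 63.5.
This falls in the class 20 ≤ t < 25: L = 20, F = 54, f = 24, h = 5.
Median ≈ 20 + ((63.5 − 54) / 24) × 5 = 21.9792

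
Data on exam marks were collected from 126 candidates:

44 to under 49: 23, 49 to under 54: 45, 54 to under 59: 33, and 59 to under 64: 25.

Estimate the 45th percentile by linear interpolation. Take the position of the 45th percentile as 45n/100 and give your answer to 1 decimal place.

52.7

Cumulative frequencies: 23, 68, 101, 126
n = 126; position = 45n/100 = 56.7.
This falls in the class 49 to under 54: L = 49, F = 23, f = 45, h = 5.
45th percentile ≈ 49 + ((56.7 − 23) / 45) × 5 = 52.7444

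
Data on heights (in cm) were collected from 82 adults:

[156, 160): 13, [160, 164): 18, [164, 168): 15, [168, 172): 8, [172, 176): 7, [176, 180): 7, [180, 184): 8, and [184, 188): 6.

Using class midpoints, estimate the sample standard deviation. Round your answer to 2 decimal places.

8.91

Midpoints: 158, 162, 166, 170, 174, 178, 182, 186
n = 82, Σfm = 13856, mean = 168.9756
Σfm² = 2347752
Σf(m − x̄)² = Σfm² − (Σfm)²/n = 2347752 − 13856²/82 = 6425.9512
Sample variance = 6425.9512 / 81 = 79.3327
Standard deviation = √79.3327 = 8.9069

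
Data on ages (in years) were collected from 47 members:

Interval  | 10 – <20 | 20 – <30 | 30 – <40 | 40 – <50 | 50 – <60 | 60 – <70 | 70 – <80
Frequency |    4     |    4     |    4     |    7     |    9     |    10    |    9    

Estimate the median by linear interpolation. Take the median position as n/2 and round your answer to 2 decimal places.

55.00

Cumulative frequencies: 4, 8, 12, 19, 28, 38, 47
n = 47; position = n/2 = 23.5.
This falls in the class 50 – <60: L = 50, F = 19, f = 9, h = 10.
Median ≈ 50 + ((23.5 − 19) / 9) × 10 = 55.0000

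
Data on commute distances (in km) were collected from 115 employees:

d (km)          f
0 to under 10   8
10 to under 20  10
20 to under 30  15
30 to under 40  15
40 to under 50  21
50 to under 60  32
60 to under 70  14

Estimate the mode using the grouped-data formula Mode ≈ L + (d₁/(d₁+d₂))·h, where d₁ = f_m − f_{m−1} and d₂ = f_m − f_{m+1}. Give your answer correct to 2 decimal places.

53.79

Modal class: 50 to under 60 (highest frequency 32).
d₁ = 32 − 21 = 11, d₂ = 32 − 14 = 18
Mode ≈ 50 + (11/(11+18)) × 10 = 50 + 3.7931 = 53.7931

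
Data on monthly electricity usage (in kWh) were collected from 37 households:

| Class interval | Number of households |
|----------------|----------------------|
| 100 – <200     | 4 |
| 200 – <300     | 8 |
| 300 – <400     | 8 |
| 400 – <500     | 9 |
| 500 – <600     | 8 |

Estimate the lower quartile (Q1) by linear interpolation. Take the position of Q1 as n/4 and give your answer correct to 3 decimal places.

Cumulative frequencies: 4, 12, 20, 29, 37
n = 37; position = n/4 = 9.25.
This falls in the class 200 – <300: L = 200, F = 4, f = 8, h = 100.
Lower quartile ≈ 200 + ((9.25 − 4) / 8) × 100 = 265.6250

265.625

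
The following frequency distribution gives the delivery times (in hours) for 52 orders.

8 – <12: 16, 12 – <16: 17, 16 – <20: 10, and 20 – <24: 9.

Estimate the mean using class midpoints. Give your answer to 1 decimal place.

Midpoints: 10, 14, 18, 22
Σfm = 16×10 + 17×14 + 10×18 + 9×22 = 776
n = Σf = 52
Mean = 776 / 52 = 14.9231

14.9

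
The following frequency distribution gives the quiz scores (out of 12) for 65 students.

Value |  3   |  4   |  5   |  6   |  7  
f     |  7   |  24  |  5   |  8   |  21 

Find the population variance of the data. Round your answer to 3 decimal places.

Values: 3, 4, 5, 6, 7
n = 65, Σfx = 337, mean = 5.1846
Σfx² = 1889
Σf(x − x̄)² = Σfx² − (Σfx)²/n = 1889 − 337²/65 = 141.7846
Population variance = 141.7846 / 65 = 2.1813

2.181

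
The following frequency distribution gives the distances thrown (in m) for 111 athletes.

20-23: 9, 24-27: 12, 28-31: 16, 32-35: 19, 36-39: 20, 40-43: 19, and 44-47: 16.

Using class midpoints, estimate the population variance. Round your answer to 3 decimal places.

Midpoints: 21.5, 25.5, 29.5, 33.5, 37.5, 41.5, 45.5
n = 111, Σfm = 3874.5, mean = 34.9054
Σfm² = 141181.75
Σf(m − x̄)² = Σfm² − (Σfm)²/n = 141181.75 − 3874.5²/111 = 5940.7568
Population variance = 5940.7568 / 111 = 53.5203

53.520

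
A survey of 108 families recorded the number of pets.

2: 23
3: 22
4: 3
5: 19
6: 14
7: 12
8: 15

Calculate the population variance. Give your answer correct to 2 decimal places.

Values: 2, 3, 4, 5, 6, 7, 8
n = 108, Σfx = 507, mean = 4.6944
Σfx² = 2865
Σf(x − x̄)² = Σfx² − (Σfx)²/n = 2865 − 507²/108 = 484.9167
Population variance = 484.9167 / 108 = 4.4900

4.49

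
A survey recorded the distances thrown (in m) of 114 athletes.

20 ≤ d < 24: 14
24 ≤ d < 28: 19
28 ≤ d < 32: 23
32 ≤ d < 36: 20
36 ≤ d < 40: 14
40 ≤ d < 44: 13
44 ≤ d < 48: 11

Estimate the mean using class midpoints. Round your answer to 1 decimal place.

Midpoints: 22, 26, 30, 34, 38, 42, 46
Σfm = 14×22 + 19×26 + 23×30 + 20×34 + 14×38 + 13×42 + 11×46 = 3756
n = Σf = 114
Mean = 3756 / 114 = 32.9474

32.9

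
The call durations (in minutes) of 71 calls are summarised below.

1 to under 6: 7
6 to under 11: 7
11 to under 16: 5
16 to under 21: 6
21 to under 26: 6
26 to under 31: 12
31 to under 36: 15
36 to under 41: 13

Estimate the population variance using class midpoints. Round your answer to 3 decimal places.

Midpoints: 3.5, 8.5, 13.5, 18.5, 23.5, 28.5, 33.5, 38.5
n = 71, Σfm = 1748.5, mean = 24.6268
Σfm² = 52719.75
Σf(m − x̄)² = Σfm² − (Σfm)²/n = 52719.75 − 1748.5²/71 = 9659.8592
Population variance = 9659.8592 / 71 = 136.0544

136.054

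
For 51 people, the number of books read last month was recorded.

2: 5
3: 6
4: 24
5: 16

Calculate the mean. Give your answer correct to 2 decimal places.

4.00

Values: 2, 3, 4, 5
Σfx = 5×2 + 6×3 + 24×4 + 16×5 = 204
n = Σf = 51
Mean = 204 / 51 = 4.0000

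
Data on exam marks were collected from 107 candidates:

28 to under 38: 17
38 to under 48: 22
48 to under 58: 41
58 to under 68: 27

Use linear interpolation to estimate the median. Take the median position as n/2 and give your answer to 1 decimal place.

Cumulative frequencies: 17, 39, 80, 107
n = 107; position = n/2 = 53.5.
This falls in the class 48 to under 58: L = 48, F = 39, f = 41, h = 10.
Median ≈ 48 + ((53.5 − 39) / 41) × 10 = 51.5366

51.5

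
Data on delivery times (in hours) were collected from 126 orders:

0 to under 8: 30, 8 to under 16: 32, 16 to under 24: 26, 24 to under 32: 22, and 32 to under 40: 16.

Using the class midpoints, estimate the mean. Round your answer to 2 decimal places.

17.59

Midpoints: 4, 12, 20, 28, 36
Σfm = 30×4 + 32×12 + 26×20 + 22×28 + 16×36 = 2216
n = Σf = 126
Mean = 2216 / 126 = 17.5873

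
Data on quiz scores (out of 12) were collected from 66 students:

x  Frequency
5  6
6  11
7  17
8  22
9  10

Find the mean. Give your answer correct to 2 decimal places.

Values: 5, 6, 7, 8, 9
Σfx = 6×5 + 11×6 + 17×7 + 22×8 + 10×9 = 481
n = Σf = 66
Mean = 481 / 66 = 7.2879

7.29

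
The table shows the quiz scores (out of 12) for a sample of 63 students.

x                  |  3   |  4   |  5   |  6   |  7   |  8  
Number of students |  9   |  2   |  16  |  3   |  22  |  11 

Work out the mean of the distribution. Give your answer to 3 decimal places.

5.952

Values: 3, 4, 5, 6, 7, 8
Σfx = 9×3 + 2×4 + 16×5 + 3×6 + 22×7 + 11×8 = 375
n = Σf = 63
Mean = 375 / 63 = 5.9524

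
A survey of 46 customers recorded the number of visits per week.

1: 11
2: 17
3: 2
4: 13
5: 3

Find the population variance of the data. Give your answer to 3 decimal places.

Values: 1, 2, 3, 4, 5
n = 46, Σfx = 118, mean = 2.5652
Σfx² = 380
Σf(x − x̄)² = Σfx² − (Σfx)²/n = 380 − 118²/46 = 77.3043
Population variance = 77.3043 / 46 = 1.6805

1.681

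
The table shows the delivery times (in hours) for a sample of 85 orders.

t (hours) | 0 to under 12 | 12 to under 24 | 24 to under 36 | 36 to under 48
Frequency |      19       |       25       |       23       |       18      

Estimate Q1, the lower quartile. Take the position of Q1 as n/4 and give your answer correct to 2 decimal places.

13.08

Cumulative frequencies: 19, 44, 67, 85
n = 85; position = n/4 = 21.25.
This falls in the class 12 to under 24: L = 12, F = 19, f = 25, h = 12.
Lower quartile ≈ 12 + ((21.25 − 19) / 25) × 12 = 13.0800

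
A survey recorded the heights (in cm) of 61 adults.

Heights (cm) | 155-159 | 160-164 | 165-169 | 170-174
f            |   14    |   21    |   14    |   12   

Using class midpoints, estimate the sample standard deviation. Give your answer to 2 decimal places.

Midpoints: 157, 162, 167, 172
n = 61, Σfm = 10002, mean = 163.9672
Σfm² = 1641664
Σf(m − x̄)² = Σfm² − (Σfm)²/n = 1641664 − 10002²/61 = 1663.9344
Sample variance = 1663.9344 / 60 = 27.7322
Standard deviation = √27.7322 = 5.2661

5.27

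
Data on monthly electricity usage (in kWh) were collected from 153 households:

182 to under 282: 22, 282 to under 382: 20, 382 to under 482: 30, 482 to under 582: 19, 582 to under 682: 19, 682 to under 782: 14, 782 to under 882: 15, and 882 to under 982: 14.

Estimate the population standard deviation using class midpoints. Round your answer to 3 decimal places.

220.080

Midpoints: 232, 332, 432, 532, 632, 732, 832, 932
n = 153, Σfm = 82596, mean = 539.8431
Σfm² = 51999472
Σf(m − x̄)² = Σfm² − (Σfm)²/n = 51999472 − 82596²/153 = 7410588.2353
Population variance = 7410588.2353 / 153 = 48435.2172
Standard deviation = √48435.2172 = 220.0800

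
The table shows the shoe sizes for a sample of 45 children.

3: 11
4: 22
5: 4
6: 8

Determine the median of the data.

Cumulative frequencies: 11, 33, 37, 45
n = 45, so the median is the value in position (n+1)/2 = 23.
Position 23 falls at value 4.

4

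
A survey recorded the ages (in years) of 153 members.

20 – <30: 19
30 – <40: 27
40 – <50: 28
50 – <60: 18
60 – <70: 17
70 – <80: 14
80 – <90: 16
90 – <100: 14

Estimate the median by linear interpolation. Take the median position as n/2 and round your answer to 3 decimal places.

51.389

Cumulative frequencies: 19, 46, 74, 92, 109, 123, 139, 153
n = 153; position = n/2 = 76.5.
This falls in the class 50 – <60: L = 50, F = 74, f = 18, h = 10.
Median ≈ 50 + ((76.5 − 74) / 18) × 10 = 51.3889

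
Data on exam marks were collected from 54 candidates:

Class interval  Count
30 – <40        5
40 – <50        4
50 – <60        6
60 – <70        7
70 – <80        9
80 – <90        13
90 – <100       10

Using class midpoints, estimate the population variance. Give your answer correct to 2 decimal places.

Midpoints: 35, 45, 55, 65, 75, 85, 95
n = 54, Σfm = 3870, mean = 71.6667
Σfm² = 296750
Σf(m − x̄)² = Σfm² − (Σfm)²/n = 296750 − 3870²/54 = 19400.0000
Population variance = 19400.0000 / 54 = 359.2593

359.26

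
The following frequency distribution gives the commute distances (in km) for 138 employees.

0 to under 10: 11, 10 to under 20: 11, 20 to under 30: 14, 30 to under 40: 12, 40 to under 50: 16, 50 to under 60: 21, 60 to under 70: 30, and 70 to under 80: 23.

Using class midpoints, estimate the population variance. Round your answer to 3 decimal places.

Midpoints: 5, 15, 25, 35, 45, 55, 65, 75
n = 138, Σfm = 6540, mean = 47.3913
Σfm² = 378250
Σf(m − x̄)² = Σfm² − (Σfm)²/n = 378250 − 6540²/138 = 68310.8696
Population variance = 68310.8696 / 138 = 495.0063

495.006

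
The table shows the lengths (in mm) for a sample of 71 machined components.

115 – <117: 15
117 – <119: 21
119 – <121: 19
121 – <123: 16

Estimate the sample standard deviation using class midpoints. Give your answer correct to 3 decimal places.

Midpoints: 116, 118, 120, 122
n = 71, Σfm = 8450, mean = 119.0141
Σfm² = 1005988
Σf(m − x̄)² = Σfm² − (Σfm)²/n = 1005988 − 8450²/71 = 318.9859
Sample variance = 318.9859 / 70 = 4.5569
Standard deviation = √4.5569 = 2.1347

2.135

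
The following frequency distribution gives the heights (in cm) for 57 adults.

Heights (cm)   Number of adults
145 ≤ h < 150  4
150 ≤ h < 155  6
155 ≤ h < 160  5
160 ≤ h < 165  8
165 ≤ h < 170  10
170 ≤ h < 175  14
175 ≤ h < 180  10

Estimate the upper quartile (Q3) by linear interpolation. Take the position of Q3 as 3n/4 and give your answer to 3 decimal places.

173.482

Cumulative frequencies: 4, 10, 15, 23, 33, 47, 57
n = 57; position = 3n/4 = 42.75.
This falls in the class 170 ≤ h < 175: L = 170, F = 33, f = 14, h = 5.
Upper quartile ≈ 170 + ((42.75 − 33) / 14) × 5 = 173.4821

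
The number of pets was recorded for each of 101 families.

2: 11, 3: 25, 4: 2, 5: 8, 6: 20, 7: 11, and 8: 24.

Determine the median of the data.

6

Cumulative frequencies: 11, 36, 38, 46, 66, 77, 101
n = 101, so the median is the value in position (n+1)/2 = 51.
Position 51 falls at value 6.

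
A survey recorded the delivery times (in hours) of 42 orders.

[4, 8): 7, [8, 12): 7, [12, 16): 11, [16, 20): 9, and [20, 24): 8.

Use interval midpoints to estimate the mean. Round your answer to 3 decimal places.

14.381

Midpoints: 6, 10, 14, 18, 22
Σfm = 7×6 + 7×10 + 11×14 + 9×18 + 8×22 = 604
n = Σf = 42
Mean = 604 / 42 = 14.3810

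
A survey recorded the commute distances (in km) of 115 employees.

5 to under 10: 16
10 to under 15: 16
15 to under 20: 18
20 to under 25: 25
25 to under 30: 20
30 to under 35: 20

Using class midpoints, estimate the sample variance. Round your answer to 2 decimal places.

68.74

Midpoints: 7.5, 12.5, 17.5, 22.5, 27.5, 32.5
n = 115, Σfm = 2397.5, mean = 20.8478
Σfm² = 57818.75
Σf(m − x̄)² = Σfm² − (Σfm)²/n = 57818.75 − 2397.5²/115 = 7836.0870
Sample variance = 7836.0870 / 114 = 68.7376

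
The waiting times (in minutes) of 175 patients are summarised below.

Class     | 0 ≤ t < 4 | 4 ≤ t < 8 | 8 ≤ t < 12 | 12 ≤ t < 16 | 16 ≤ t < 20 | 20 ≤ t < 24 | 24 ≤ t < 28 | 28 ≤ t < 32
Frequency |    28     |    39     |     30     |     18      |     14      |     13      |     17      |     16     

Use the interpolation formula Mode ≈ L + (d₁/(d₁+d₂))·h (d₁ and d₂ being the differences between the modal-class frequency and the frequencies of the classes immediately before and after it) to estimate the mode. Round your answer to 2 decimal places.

Modal class: 4 ≤ t < 8 (highest frequency 39).
d₁ = 39 − 28 = 11, d₂ = 39 − 30 = 9
Mode ≈ 4 + (11/(11+9)) × 4 = 4 + 2.2000 = 6.2000

6.20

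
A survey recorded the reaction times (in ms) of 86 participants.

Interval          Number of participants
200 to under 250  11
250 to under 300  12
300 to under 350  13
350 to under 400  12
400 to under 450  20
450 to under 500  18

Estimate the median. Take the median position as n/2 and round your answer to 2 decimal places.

379.17

Cumulative frequencies: 11, 23, 36, 48, 68, 86
n = 86; position = n/2 = 43.
This falls in the class 350 to under 400: L = 350, F = 36, f = 12, h = 50.
Median ≈ 350 + ((43 − 36) / 12) × 50 = 379.1667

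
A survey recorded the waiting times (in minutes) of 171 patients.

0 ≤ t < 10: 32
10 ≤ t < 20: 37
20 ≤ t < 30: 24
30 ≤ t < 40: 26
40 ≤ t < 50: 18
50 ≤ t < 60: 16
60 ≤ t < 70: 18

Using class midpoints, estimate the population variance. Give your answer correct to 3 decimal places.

Midpoints: 5, 15, 25, 35, 45, 55, 65
n = 171, Σfm = 5085, mean = 29.7368
Σfm² = 216875
Σf(m − x̄)² = Σfm² − (Σfm)²/n = 216875 − 5085²/171 = 65663.1579
Population variance = 65663.1579 / 171 = 383.9951

383.995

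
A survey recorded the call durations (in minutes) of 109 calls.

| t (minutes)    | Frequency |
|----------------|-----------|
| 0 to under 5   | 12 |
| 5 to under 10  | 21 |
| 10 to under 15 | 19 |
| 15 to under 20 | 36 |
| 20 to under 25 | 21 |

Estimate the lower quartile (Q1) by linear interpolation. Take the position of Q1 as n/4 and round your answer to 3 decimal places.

8.631

Cumulative frequencies: 12, 33, 52, 88, 109
n = 109; position = n/4 = 27.25.
This falls in the class 5 to under 10: L = 5, F = 12, f = 21, h = 5.
Lower quartile ≈ 5 + ((27.25 − 12) / 21) × 5 = 8.6310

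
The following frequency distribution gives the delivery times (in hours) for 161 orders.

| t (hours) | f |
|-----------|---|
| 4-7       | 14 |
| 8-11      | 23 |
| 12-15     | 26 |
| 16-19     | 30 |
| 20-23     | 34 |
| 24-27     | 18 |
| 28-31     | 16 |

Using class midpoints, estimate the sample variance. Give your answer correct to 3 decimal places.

49.390

Midpoints: 5.5, 9.5, 13.5, 17.5, 21.5, 25.5, 29.5
n = 161, Σfm = 2833.5, mean = 17.5994
Σfm² = 57770.25
Σf(m − x̄)² = Σfm² − (Σfm)²/n = 57770.25 − 2833.5²/161 = 7902.4099
Sample variance = 7902.4099 / 160 = 49.3901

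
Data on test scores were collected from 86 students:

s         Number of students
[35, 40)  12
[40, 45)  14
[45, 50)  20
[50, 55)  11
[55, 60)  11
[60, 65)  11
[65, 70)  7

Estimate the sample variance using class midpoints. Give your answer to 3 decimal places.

Midpoints: 37.5, 42.5, 47.5, 52.5, 57.5, 62.5, 67.5
n = 86, Σfm = 4365, mean = 50.7558
Σfm² = 228837.5
Σf(m − x̄)² = Σfm² − (Σfm)²/n = 228837.5 − 4365²/86 = 7288.3721
Sample variance = 7288.3721 / 85 = 85.7456

85.746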